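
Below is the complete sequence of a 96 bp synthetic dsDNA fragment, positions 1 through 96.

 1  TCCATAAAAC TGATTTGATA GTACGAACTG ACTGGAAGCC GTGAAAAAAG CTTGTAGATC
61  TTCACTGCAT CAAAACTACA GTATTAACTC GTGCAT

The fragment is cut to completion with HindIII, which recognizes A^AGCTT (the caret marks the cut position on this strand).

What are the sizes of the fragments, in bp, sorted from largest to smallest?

48, 48 bp

The HindIII site (AAGCTT) starts at position 48.
HindIII cuts after the first base of each site, so after position 48.
Linear molecule, 1 cut → 2 fragments:
  1–48 → 48 bp
  49–96 → 48 bp
Sorted largest to smallest: 48, 48 bp.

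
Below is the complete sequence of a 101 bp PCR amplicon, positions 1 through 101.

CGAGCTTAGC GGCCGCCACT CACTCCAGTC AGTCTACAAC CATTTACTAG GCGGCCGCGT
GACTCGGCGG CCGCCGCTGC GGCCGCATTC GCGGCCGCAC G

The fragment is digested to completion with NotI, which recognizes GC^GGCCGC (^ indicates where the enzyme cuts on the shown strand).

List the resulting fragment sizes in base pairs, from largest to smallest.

NotI sites (GCGGCCGC) start at positions 9, 51, 67, 79, 91.
NotI cuts after base 2 of each site, so after positions 10, 52, 68, 80, 92.
Linear molecule, 5 cuts → 6 fragments:
  1–10 → 10 bp
  11–52 → 42 bp
  53–68 → 16 bp
  69–80 → 12 bp
  81–92 → 12 bp
  93–101 → 9 bp
Sorted largest to smallest: 42, 16, 12, 12, 10, 9 bp.

42, 16, 12, 12, 10, 9 bp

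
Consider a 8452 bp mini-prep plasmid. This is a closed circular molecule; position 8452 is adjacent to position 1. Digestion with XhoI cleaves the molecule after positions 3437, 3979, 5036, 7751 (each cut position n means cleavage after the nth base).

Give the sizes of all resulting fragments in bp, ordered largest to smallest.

4138, 2715, 1057, 542 bp

Circular molecule, 4 cuts → 4 fragments:
  3979 − 3437 = 542 bp
  5036 − 3979 = 1057 bp
  7751 − 5036 = 2715 bp
  wrap: 8452 − 7751 + 3437 = 4138 bp
Sorted largest to smallest: 4138, 2715, 1057, 542 bp.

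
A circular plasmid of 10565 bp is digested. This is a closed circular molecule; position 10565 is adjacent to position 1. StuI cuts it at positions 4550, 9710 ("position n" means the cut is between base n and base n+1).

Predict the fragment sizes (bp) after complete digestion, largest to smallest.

5405, 5160 bp

Circular molecule, 2 cuts → 2 fragments:
  9710 − 4550 = 5160 bp
  wrap: 10565 − 9710 + 4550 = 5405 bp
Sorted largest to smallest: 5405, 5160 bp.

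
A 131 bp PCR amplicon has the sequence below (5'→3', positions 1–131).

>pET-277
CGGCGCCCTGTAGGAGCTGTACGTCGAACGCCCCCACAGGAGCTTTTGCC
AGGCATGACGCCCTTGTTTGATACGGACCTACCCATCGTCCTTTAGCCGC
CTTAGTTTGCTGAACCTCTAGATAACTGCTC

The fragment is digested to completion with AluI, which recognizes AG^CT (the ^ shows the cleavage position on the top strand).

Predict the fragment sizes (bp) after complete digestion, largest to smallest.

89, 26, 16 bp

AluI sites (AGCT) start at positions 15, 41.
AluI cuts after base 2 of each site, so after positions 16, 42.
Linear molecule, 2 cuts → 3 fragments:
  1–16 → 16 bp
  17–42 → 26 bp
  43–131 → 89 bp
Sorted largest to smallest: 89, 26, 16 bp.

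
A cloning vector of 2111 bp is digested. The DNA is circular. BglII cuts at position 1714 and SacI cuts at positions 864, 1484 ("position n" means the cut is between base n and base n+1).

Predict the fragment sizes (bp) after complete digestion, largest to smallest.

Combined cut positions (sorted): 864, 1484, 1714.
Circular molecule, 3 cuts → 3 fragments:
  1484 − 864 = 620 bp
  1714 − 1484 = 230 bp
  wrap: 2111 − 1714 + 864 = 1261 bp
Sorted largest to smallest: 1261, 620, 230 bp.

1261, 620, 230 bp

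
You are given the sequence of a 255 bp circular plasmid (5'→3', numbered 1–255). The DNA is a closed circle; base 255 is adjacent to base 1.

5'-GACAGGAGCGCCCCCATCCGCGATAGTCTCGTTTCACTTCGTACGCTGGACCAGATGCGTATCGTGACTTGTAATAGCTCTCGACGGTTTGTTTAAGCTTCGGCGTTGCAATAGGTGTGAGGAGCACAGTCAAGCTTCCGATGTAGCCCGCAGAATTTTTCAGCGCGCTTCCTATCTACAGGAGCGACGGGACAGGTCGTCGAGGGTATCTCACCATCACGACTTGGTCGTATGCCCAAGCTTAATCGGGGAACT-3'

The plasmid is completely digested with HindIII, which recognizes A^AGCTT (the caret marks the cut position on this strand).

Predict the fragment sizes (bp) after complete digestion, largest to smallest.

HindIII sites (AAGCTT) start at positions 95, 132, 238.
HindIII cuts after the first base of each site, so after positions 95, 132, 238.
Circular molecule, 3 cuts → 3 fragments:
  96–132 → 37 bp
  133–238 → 106 bp
  239–255 then 1–95 → 17 + 95 = 112 bp
Sorted largest to smallest: 112, 106, 37 bp.

112, 106, 37 bp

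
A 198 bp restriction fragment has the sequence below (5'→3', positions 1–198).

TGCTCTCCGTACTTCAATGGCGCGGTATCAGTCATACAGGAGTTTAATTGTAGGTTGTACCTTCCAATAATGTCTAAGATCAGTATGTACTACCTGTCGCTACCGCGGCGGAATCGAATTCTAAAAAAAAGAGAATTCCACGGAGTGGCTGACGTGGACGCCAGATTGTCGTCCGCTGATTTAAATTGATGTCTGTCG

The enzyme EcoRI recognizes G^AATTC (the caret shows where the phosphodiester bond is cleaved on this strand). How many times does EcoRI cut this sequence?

2

GAATTC occurs starting at positions 116, 133.
EcoRI cuts at 2 sites.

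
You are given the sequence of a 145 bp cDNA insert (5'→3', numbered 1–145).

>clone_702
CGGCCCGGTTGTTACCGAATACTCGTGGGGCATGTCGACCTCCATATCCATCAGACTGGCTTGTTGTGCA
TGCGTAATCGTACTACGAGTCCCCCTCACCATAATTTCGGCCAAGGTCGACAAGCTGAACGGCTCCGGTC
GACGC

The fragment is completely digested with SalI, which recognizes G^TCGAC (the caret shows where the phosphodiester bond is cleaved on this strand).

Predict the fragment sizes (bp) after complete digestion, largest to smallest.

SalI sites (GTCGAC) start at positions 34, 116, 138.
SalI cuts after the first base of each site, so after positions 34, 116, 138.
Linear molecule, 3 cuts → 4 fragments:
  1–34 → 34 bp
  35–116 → 82 bp
  117–138 → 22 bp
  139–145 → 7 bp
Sorted largest to smallest: 82, 34, 22, 7 bp.

82, 34, 22, 7 bp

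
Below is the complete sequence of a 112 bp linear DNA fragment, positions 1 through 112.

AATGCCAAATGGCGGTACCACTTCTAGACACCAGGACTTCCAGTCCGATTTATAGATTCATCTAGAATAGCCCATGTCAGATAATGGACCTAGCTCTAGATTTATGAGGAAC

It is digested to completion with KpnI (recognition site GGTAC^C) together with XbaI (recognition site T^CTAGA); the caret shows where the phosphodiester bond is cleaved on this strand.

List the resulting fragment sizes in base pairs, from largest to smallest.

The KpnI site (GGTACC) starts at position 14.
KpnI cuts after base 5 of each site (before the last base), so after position 18.
XbaI sites (TCTAGA) start at positions 23, 61, 95.
XbaI cuts after the first base of each site, so after positions 23, 61, 95.
Combined cut positions: 18, 23, 61, 95.
Linear molecule, 4 cuts → 5 fragments:
  1–18 → 18 bp
  19–23 → 5 bp
  24–61 → 38 bp
  62–95 → 34 bp
  96–112 → 17 bp
Sorted largest to smallest: 38, 34, 18, 17, 5 bp.

38, 34, 18, 17, 5 bp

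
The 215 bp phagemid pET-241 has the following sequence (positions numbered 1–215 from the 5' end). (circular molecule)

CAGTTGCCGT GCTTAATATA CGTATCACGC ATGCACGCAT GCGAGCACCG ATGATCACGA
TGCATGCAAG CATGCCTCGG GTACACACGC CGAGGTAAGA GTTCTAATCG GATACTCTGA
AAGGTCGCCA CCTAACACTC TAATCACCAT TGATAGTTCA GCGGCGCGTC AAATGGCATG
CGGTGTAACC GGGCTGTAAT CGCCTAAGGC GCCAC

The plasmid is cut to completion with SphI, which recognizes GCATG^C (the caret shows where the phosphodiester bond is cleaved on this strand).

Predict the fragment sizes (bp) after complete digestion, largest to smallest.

106, 68, 25, 8, 8 bp

SphI sites (GCATGC) start at positions 29, 37, 62, 70, 176.
SphI cuts after base 5 of each site (before the last base), so after positions 33, 41, 66, 74, 180.
Circular molecule, 5 cuts → 5 fragments:
  34–41 → 8 bp
  42–66 → 25 bp
  67–74 → 8 bp
  75–180 → 106 bp
  181–215 then 1–33 → 35 + 33 = 68 bp
Sorted largest to smallest: 106, 68, 25, 8, 8 bp.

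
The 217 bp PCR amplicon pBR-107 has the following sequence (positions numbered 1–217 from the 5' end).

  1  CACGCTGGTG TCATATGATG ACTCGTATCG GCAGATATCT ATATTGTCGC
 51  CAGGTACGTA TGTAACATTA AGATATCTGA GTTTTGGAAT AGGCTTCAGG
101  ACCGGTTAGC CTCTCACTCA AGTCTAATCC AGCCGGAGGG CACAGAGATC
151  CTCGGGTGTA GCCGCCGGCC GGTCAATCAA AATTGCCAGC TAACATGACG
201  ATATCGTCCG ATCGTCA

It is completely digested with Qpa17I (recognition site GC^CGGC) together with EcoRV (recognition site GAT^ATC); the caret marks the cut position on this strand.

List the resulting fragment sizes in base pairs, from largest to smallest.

The Qpa17I site (GCCGGC) starts at position 164.
Qpa17I cuts after base 2 of each site, so after position 165.
EcoRV sites (GATATC) start at positions 34, 72, 200.
EcoRV cuts after base 3 of each site, so after positions 36, 74, 202.
Combined cut positions: 36, 74, 165, 202.
Linear molecule, 4 cuts → 5 fragments:
  1–36 → 36 bp
  37–74 → 38 bp
  75–165 → 91 bp
  166–202 → 37 bp
  203–217 → 15 bp
Sorted largest to smallest: 91, 38, 37, 36, 15 bp.

91, 38, 37, 36, 15 bp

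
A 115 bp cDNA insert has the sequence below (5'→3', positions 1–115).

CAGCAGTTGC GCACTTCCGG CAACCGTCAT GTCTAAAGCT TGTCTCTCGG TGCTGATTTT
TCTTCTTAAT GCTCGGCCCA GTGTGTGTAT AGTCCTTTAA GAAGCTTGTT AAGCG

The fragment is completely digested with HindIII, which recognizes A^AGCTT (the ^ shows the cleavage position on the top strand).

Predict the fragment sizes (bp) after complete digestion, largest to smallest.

66, 36, 13 bp

HindIII sites (AAGCTT) start at positions 36, 102.
HindIII cuts after the first base of each site, so after positions 36, 102.
Linear molecule, 2 cuts → 3 fragments:
  1–36 → 36 bp
  37–102 → 66 bp
  103–115 → 13 bp
Sorted largest to smallest: 66, 36, 13 bp.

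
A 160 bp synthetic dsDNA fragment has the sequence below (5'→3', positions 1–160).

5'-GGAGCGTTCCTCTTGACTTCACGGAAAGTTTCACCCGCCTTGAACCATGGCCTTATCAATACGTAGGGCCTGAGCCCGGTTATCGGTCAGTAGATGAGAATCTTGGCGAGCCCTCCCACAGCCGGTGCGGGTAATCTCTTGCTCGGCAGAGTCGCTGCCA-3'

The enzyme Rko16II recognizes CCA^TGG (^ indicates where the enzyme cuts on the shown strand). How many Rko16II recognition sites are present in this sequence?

1

CCATGG occurs starting at position 45.
Rko16II cuts at 1 site.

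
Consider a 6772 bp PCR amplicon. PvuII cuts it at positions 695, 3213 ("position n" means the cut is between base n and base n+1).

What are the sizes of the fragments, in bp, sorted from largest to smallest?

3559, 2518, 695 bp

Linear molecule, 2 cuts → 3 fragments:
  695 − 0 = 695 bp
  3213 − 695 = 2518 bp
  6772 − 3213 = 3559 bp
Sorted largest to smallest: 3559, 2518, 695 bp.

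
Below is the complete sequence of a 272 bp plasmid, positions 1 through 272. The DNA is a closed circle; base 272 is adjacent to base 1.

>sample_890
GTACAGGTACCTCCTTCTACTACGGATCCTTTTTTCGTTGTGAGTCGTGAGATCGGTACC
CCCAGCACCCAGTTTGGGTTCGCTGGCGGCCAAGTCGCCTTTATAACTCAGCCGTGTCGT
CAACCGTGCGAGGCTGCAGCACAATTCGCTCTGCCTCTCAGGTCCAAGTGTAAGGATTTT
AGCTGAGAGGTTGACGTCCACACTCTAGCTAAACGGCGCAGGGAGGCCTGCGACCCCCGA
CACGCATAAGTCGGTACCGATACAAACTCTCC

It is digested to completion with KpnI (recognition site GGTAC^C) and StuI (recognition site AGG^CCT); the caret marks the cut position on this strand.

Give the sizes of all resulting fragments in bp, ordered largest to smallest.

167, 49, 31, 25 bp

KpnI sites (GGTACC) start at positions 6, 55, 253.
KpnI cuts after base 5 of each site (before the last base), so after positions 10, 59, 257.
The StuI site (AGGCCT) starts at position 224.
StuI cuts after base 3 of each site, so after position 226.
Combined cut positions: 10, 59, 226, 257.
Circular molecule, 4 cuts → 4 fragments:
  11–59 → 49 bp
  60–226 → 167 bp
  227–257 → 31 bp
  258–272 then 1–10 → 15 + 10 = 25 bp
Sorted largest to smallest: 167, 49, 31, 25 bp.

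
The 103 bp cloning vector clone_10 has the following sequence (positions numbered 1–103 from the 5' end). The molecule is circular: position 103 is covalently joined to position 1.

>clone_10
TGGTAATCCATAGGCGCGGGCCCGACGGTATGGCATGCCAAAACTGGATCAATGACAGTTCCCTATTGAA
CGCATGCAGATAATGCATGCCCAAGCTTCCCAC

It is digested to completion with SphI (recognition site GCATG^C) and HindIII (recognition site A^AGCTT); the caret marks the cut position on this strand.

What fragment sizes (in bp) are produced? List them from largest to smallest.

47, 39, 13, 4 bp

SphI sites (GCATGC) start at positions 33, 72, 85.
SphI cuts after base 5 of each site (before the last base), so after positions 37, 76, 89.
The HindIII site (AAGCTT) starts at position 93.
HindIII cuts after the first base of each site, so after position 93.
Combined cut positions: 37, 76, 89, 93.
Circular molecule, 4 cuts → 4 fragments:
  38–76 → 39 bp
  77–89 → 13 bp
  90–93 → 4 bp
  94–103 then 1–37 → 10 + 37 = 47 bp
Sorted largest to smallest: 47, 39, 13, 4 bp.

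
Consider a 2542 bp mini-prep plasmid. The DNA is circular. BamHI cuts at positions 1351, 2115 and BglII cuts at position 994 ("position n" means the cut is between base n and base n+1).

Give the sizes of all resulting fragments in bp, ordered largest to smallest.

Combined cut positions (sorted): 994, 1351, 2115.
Circular molecule, 3 cuts → 3 fragments:
  1351 − 994 = 357 bp
  2115 − 1351 = 764 bp
  wrap: 2542 − 2115 + 994 = 1421 bp
Sorted largest to smallest: 1421, 764, 357 bp.

1421, 764, 357 bp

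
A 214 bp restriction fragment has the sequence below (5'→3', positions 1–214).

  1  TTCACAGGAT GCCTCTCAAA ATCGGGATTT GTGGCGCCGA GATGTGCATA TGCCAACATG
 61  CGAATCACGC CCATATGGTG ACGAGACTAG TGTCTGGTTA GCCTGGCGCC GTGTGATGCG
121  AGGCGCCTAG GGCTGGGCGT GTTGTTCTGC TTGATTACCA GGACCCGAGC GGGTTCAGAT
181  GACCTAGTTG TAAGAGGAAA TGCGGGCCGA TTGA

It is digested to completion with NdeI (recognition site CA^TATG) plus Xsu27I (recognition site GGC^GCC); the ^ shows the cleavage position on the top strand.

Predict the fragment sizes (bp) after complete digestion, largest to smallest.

NdeI sites (CATATG) start at positions 47, 72.
NdeI cuts after base 2 of each site, so after positions 48, 73.
Xsu27I sites (GGCGCC) start at positions 33, 105, 122.
Xsu27I cuts after base 3 of each site, so after positions 35, 107, 124.
Combined cut positions: 35, 48, 73, 107, 124.
Linear molecule, 5 cuts → 6 fragments:
  1–35 → 35 bp
  36–48 → 13 bp
  49–73 → 25 bp
  74–107 → 34 bp
  108–124 → 17 bp
  125–214 → 90 bp
Sorted largest to smallest: 90, 35, 34, 25, 17, 13 bp.

90, 35, 34, 25, 17, 13 bp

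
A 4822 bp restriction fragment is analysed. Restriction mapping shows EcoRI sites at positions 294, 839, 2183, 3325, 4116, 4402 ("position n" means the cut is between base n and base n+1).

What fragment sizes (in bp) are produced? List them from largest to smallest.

1344, 1142, 791, 545, 420, 294, 286 bp

Linear molecule, 6 cuts → 7 fragments:
  294 − 0 = 294 bp
  839 − 294 = 545 bp
  2183 − 839 = 1344 bp
  3325 − 2183 = 1142 bp
  4116 − 3325 = 791 bp
  4402 − 4116 = 286 bp
  4822 − 4402 = 420 bp
Sorted largest to smallest: 1344, 1142, 791, 545, 420, 294, 286 bp.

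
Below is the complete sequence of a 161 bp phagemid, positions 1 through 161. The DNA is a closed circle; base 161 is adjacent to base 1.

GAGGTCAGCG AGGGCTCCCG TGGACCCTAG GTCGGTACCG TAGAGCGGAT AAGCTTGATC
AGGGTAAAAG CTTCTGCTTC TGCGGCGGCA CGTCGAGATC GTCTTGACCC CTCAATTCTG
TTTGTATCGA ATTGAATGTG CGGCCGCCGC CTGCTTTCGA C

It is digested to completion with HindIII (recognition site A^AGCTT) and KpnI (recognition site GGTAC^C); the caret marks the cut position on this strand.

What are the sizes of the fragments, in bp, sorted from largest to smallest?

131, 17, 13 bp

HindIII sites (AAGCTT) start at positions 51, 68.
HindIII cuts after the first base of each site, so after positions 51, 68.
The KpnI site (GGTACC) starts at position 34.
KpnI cuts after base 5 of each site (before the last base), so after position 38.
Combined cut positions: 38, 51, 68.
Circular molecule, 3 cuts → 3 fragments:
  39–51 → 13 bp
  52–68 → 17 bp
  69–161 then 1–38 → 93 + 38 = 131 bp
Sorted largest to smallest: 131, 17, 13 bp.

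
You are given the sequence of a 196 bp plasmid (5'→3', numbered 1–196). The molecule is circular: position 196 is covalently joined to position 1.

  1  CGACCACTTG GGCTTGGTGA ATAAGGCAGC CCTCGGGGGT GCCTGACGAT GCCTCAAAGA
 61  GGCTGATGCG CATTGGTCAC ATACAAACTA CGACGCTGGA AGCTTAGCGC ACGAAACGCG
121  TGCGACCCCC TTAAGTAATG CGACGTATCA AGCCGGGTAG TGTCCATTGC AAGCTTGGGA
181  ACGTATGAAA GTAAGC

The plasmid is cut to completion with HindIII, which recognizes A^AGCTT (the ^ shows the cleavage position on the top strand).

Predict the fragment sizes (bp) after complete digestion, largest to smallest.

HindIII sites (AAGCTT) start at positions 100, 171.
HindIII cuts after the first base of each site, so after positions 100, 171.
Circular molecule, 2 cuts → 2 fragments:
  101–171 → 71 bp
  172–196 then 1–100 → 25 + 100 = 125 bp
Sorted largest to smallest: 125, 71 bp.

125, 71 bp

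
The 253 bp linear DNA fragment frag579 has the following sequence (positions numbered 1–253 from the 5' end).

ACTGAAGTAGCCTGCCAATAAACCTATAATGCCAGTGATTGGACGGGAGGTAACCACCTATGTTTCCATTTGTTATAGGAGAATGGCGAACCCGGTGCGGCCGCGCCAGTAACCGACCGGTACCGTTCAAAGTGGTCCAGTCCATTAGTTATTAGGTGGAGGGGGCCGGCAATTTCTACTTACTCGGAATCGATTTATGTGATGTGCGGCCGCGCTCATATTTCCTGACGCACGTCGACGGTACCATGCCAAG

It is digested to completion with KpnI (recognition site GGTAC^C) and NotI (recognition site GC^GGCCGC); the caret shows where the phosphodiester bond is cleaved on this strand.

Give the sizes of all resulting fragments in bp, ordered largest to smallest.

KpnI sites (GGTACC) start at positions 119, 240.
KpnI cuts after base 5 of each site (before the last base), so after positions 123, 244.
NotI sites (GCGGCCGC) start at positions 97, 206.
NotI cuts after base 2 of each site, so after positions 98, 207.
Combined cut positions: 98, 123, 207, 244.
Linear molecule, 4 cuts → 5 fragments:
  1–98 → 98 bp
  99–123 → 25 bp
  124–207 → 84 bp
  208–244 → 37 bp
  245–253 → 9 bp
Sorted largest to smallest: 98, 84, 37, 25, 9 bp.

98, 84, 37, 25, 9 bp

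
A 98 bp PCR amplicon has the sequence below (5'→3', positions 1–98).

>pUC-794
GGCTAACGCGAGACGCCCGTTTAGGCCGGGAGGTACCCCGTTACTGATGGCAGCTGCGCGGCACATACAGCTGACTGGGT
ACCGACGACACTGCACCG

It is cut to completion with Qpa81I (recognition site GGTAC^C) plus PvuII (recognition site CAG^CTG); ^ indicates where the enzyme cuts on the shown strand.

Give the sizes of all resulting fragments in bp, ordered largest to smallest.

36, 17, 17, 16, 12 bp

Qpa81I sites (GGTACC) start at positions 32, 78.
Qpa81I cuts after base 5 of each site (before the last base), so after positions 36, 82.
PvuII sites (CAGCTG) start at positions 51, 68.
PvuII cuts after base 3 of each site, so after positions 53, 70.
Combined cut positions: 36, 53, 70, 82.
Linear molecule, 4 cuts → 5 fragments:
  1–36 → 36 bp
  37–53 → 17 bp
  54–70 → 17 bp
  71–82 → 12 bp
  83–98 → 16 bp
Sorted largest to smallest: 36, 17, 17, 16, 12 bp.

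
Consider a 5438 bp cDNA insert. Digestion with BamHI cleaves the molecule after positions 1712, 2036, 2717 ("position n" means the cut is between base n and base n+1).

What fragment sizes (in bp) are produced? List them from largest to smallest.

Linear molecule, 3 cuts → 4 fragments:
  1712 − 0 = 1712 bp
  2036 − 1712 = 324 bp
  2717 − 2036 = 681 bp
  5438 − 2717 = 2721 bp
Sorted largest to smallest: 2721, 1712, 681, 324 bp.

2721, 1712, 681, 324 bp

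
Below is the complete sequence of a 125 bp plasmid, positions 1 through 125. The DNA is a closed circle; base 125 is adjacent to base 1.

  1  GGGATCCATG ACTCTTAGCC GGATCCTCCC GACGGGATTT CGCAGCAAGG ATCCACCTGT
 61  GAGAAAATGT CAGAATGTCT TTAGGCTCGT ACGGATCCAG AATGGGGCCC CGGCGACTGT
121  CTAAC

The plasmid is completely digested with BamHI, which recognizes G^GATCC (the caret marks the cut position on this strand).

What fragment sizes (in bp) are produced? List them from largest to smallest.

44, 34, 28, 19 bp

BamHI sites (GGATCC) start at positions 2, 21, 49, 93.
BamHI cuts after the first base of each site, so after positions 2, 21, 49, 93.
Circular molecule, 4 cuts → 4 fragments:
  3–21 → 19 bp
  22–49 → 28 bp
  50–93 → 44 bp
  94–125 then 1–2 → 32 + 2 = 34 bp
Sorted largest to smallest: 44, 34, 28, 19 bp.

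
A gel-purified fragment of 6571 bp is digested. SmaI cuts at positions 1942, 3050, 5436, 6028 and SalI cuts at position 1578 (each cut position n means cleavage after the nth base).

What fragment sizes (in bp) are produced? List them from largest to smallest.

2386, 1578, 1108, 592, 543, 364 bp

Combined cut positions (sorted): 1578, 1942, 3050, 5436, 6028.
Linear molecule, 5 cuts → 6 fragments:
  1578 − 0 = 1578 bp
  1942 − 1578 = 364 bp
  3050 − 1942 = 1108 bp
  5436 − 3050 = 2386 bp
  6028 − 5436 = 592 bp
  6571 − 6028 = 543 bp
Sorted largest to smallest: 2386, 1578, 1108, 592, 543, 364 bp.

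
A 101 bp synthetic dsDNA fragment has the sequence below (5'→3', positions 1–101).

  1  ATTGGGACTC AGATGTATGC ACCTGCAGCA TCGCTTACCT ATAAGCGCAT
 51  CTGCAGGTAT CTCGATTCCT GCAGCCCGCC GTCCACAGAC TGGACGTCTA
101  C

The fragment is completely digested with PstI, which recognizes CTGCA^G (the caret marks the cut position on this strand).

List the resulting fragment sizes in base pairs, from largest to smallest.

28, 28, 27, 18 bp

PstI sites (CTGCAG) start at positions 23, 51, 69.
PstI cuts after base 5 of each site (before the last base), so after positions 27, 55, 73.
Linear molecule, 3 cuts → 4 fragments:
  1–27 → 27 bp
  28–55 → 28 bp
  56–73 → 18 bp
  74–101 → 28 bp
Sorted largest to smallest: 28, 28, 27, 18 bp.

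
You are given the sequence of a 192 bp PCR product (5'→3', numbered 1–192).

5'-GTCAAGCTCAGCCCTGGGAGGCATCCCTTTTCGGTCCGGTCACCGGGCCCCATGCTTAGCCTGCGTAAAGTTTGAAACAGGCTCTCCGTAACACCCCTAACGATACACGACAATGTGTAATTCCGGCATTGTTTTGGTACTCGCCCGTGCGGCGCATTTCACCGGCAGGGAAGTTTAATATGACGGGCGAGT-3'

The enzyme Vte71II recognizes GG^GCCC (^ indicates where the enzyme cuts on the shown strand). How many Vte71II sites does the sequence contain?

GGGCCC occurs starting at position 45.
Vte71II cuts at 1 site.

1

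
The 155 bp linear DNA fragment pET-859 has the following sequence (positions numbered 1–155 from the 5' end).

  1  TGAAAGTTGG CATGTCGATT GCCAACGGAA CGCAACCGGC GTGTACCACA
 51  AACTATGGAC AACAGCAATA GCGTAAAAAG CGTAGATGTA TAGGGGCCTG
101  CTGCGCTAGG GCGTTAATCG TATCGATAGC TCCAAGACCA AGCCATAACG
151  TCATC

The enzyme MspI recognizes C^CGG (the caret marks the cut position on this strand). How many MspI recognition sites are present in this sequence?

CCGG occurs starting at position 36.
MspI cuts at 1 site.

1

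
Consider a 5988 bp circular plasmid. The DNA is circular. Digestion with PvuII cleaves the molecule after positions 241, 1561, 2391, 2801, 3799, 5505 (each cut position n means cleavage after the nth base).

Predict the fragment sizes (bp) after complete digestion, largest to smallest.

Circular molecule, 6 cuts → 6 fragments:
  1561 − 241 = 1320 bp
  2391 − 1561 = 830 bp
  2801 − 2391 = 410 bp
  3799 − 2801 = 998 bp
  5505 − 3799 = 1706 bp
  wrap: 5988 − 5505 + 241 = 724 bp
Sorted largest to smallest: 1706, 1320, 998, 830, 724, 410 bp.

1706, 1320, 998, 830, 724, 410 bp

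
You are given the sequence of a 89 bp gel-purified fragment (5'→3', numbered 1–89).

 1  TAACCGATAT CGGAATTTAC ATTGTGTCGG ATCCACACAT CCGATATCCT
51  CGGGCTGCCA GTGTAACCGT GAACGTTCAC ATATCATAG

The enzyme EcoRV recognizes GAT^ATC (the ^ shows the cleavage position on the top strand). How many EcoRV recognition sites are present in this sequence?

2

GATATC occurs starting at positions 6, 43.
EcoRV cuts at 2 sites.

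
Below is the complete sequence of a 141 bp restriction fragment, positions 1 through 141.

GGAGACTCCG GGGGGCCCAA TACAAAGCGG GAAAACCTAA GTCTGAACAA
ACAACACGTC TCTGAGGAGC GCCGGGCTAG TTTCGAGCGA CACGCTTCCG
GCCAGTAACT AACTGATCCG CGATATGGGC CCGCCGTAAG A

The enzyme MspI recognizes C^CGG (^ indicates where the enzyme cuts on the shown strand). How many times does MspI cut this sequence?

CCGG occurs starting at positions 8, 72, 98.
MspI cuts at 3 sites.

3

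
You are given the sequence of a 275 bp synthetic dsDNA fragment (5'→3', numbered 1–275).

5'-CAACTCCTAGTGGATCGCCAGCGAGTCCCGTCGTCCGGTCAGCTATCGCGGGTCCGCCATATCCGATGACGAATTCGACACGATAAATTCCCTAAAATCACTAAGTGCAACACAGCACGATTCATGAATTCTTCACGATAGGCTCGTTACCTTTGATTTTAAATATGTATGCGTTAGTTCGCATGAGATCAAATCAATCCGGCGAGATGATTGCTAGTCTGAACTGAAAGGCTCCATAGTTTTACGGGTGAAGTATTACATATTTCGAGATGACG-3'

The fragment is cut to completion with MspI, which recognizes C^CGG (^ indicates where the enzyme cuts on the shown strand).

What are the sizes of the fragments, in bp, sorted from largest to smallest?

164, 76, 35 bp

MspI sites (CCGG) start at positions 35, 199.
MspI cuts after the first base of each site, so after positions 35, 199.
Linear molecule, 2 cuts → 3 fragments:
  1–35 → 35 bp
  36–199 → 164 bp
  200–275 → 76 bp
Sorted largest to smallest: 164, 76, 35 bp.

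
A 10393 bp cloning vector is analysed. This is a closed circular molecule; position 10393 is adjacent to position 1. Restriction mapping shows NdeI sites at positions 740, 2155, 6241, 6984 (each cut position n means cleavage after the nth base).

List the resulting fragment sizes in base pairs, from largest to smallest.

4149, 4086, 1415, 743 bp

Circular molecule, 4 cuts → 4 fragments:
  2155 − 740 = 1415 bp
  6241 − 2155 = 4086 bp
  6984 − 6241 = 743 bp
  wrap: 10393 − 6984 + 740 = 4149 bp
Sorted largest to smallest: 4149, 4086, 1415, 743 bp.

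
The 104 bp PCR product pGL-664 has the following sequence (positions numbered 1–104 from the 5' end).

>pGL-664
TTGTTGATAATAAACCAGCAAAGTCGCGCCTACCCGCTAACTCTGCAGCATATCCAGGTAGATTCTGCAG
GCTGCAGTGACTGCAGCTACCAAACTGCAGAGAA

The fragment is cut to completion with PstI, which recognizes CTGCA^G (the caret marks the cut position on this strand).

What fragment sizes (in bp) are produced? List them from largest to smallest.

47, 22, 14, 9, 7, 5 bp

PstI sites (CTGCAG) start at positions 43, 65, 72, 81, 95.
PstI cuts after base 5 of each site (before the last base), so after positions 47, 69, 76, 85, 99.
Linear molecule, 5 cuts → 6 fragments:
  1–47 → 47 bp
  48–69 → 22 bp
  70–76 → 7 bp
  77–85 → 9 bp
  86–99 → 14 bp
  100–104 → 5 bp
Sorted largest to smallest: 47, 22, 14, 9, 7, 5 bp.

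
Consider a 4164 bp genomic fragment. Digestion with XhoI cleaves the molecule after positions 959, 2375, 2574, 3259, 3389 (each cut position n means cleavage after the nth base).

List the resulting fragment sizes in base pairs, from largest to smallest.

1416, 959, 775, 685, 199, 130 bp

Linear molecule, 5 cuts → 6 fragments:
  959 − 0 = 959 bp
  2375 − 959 = 1416 bp
  2574 − 2375 = 199 bp
  3259 − 2574 = 685 bp
  3389 − 3259 = 130 bp
  4164 − 3389 = 775 bp
Sorted largest to smallest: 1416, 959, 775, 685, 199, 130 bp.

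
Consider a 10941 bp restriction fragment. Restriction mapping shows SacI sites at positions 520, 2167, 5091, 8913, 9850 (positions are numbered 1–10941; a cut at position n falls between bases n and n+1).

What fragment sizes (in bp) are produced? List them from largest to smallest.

3822, 2924, 1647, 1091, 937, 520 bp

Linear molecule, 5 cuts → 6 fragments:
  520 − 0 = 520 bp
  2167 − 520 = 1647 bp
  5091 − 2167 = 2924 bp
  8913 − 5091 = 3822 bp
  9850 − 8913 = 937 bp
  10941 − 9850 = 1091 bp
Sorted largest to smallest: 3822, 2924, 1647, 1091, 937, 520 bp.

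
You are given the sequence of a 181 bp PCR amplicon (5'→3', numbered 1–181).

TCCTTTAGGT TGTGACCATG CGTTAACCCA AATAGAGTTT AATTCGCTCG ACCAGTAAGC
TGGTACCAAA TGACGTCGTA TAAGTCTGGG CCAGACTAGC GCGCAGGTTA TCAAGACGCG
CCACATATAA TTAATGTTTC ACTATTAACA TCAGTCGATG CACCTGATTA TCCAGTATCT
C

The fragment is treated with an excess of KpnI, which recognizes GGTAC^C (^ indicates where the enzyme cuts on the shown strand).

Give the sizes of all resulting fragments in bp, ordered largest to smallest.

115, 66 bp

The KpnI site (GGTACC) starts at position 62.
KpnI cuts after base 5 of each site (before the last base), so after position 66.
Linear molecule, 1 cut → 2 fragments:
  1–66 → 66 bp
  67–181 → 115 bp
Sorted largest to smallest: 115, 66 bp.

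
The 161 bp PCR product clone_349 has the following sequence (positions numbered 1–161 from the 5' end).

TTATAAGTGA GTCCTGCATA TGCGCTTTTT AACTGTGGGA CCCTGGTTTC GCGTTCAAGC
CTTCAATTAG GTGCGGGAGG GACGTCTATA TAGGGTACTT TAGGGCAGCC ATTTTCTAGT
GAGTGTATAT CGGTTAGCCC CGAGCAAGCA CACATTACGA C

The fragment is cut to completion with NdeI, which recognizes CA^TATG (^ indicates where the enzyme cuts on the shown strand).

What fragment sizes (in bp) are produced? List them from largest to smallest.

143, 18 bp

The NdeI site (CATATG) starts at position 17.
NdeI cuts after base 2 of each site, so after position 18.
Linear molecule, 1 cut → 2 fragments:
  1–18 → 18 bp
  19–161 → 143 bp
Sorted largest to smallest: 143, 18 bp.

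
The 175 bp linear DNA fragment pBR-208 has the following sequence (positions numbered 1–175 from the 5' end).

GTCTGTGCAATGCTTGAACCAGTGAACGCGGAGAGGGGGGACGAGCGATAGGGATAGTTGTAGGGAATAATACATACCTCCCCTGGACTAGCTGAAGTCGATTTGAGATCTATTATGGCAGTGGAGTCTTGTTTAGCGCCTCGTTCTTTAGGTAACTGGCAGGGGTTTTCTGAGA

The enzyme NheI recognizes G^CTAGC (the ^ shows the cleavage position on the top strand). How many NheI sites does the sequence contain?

0

No occurrence of GCTAGC is present in the sequence.
NheI does not cut: 0 sites.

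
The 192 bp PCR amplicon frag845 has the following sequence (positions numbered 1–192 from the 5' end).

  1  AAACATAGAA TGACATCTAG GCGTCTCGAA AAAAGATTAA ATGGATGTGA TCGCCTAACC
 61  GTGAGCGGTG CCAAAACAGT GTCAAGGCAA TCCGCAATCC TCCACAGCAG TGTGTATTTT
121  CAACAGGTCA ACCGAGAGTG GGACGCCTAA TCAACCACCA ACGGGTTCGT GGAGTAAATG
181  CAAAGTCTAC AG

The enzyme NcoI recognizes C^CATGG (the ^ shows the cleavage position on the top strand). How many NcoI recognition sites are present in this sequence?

No occurrence of CCATGG is present in the sequence.
NcoI does not cut: 0 sites.

0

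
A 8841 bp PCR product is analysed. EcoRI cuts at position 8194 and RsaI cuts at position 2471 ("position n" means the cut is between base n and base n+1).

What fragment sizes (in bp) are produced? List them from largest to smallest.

Combined cut positions (sorted): 2471, 8194.
Linear molecule, 2 cuts → 3 fragments:
  2471 − 0 = 2471 bp
  8194 − 2471 = 5723 bp
  8841 − 8194 = 647 bp
Sorted largest to smallest: 5723, 2471, 647 bp.

5723, 2471, 647 bp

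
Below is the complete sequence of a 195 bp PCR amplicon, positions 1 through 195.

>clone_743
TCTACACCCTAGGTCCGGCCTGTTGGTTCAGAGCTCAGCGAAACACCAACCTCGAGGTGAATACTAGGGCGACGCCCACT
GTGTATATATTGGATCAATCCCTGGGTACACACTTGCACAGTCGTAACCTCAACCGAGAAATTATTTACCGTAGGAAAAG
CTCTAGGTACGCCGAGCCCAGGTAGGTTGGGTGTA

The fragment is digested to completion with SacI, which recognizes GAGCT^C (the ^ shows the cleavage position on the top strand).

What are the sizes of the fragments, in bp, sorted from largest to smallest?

160, 35 bp

The SacI site (GAGCTC) starts at position 31.
SacI cuts after base 5 of each site (before the last base), so after position 35.
Linear molecule, 1 cut → 2 fragments:
  1–35 → 35 bp
  36–195 → 160 bp
Sorted largest to smallest: 160, 35 bp.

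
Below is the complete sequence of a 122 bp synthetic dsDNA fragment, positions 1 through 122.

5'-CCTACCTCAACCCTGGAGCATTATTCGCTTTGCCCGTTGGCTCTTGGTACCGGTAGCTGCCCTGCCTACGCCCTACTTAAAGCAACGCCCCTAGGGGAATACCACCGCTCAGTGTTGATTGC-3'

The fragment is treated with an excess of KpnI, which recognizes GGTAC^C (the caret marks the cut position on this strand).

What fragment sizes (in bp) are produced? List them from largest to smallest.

The KpnI site (GGTACC) starts at position 46.
KpnI cuts after base 5 of each site (before the last base), so after position 50.
Linear molecule, 1 cut → 2 fragments:
  1–50 → 50 bp
  51–122 → 72 bp
Sorted largest to smallest: 72, 50 bp.

72, 50 bp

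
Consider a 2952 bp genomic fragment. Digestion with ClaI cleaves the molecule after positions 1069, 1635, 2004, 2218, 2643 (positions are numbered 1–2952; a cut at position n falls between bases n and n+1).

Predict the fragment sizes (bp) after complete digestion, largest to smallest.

Linear molecule, 5 cuts → 6 fragments:
  1069 − 0 = 1069 bp
  1635 − 1069 = 566 bp
  2004 − 1635 = 369 bp
  2218 − 2004 = 214 bp
  2643 − 2218 = 425 bp
  2952 − 2643 = 309 bp
Sorted largest to smallest: 1069, 566, 425, 369, 309, 214 bp.

1069, 566, 425, 369, 309, 214 bp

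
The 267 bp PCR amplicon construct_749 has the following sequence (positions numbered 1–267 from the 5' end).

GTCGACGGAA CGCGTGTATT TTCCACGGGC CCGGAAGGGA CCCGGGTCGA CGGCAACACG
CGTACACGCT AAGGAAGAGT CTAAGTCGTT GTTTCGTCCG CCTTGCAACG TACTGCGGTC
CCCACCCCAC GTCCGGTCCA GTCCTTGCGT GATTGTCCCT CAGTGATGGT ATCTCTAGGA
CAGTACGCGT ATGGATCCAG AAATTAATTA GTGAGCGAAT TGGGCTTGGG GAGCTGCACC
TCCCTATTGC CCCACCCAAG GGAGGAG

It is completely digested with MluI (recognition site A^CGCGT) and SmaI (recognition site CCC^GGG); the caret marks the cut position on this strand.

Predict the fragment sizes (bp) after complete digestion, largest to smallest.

127, 82, 33, 15, 10 bp

MluI sites (ACGCGT) start at positions 10, 58, 185.
MluI cuts after the first base of each site, so after positions 10, 58, 185.
The SmaI site (CCCGGG) starts at position 41.
SmaI cuts after base 3 of each site, so after position 43.
Combined cut positions: 10, 43, 58, 185.
Linear molecule, 4 cuts → 5 fragments:
  1–10 → 10 bp
  11–43 → 33 bp
  44–58 → 15 bp
  59–185 → 127 bp
  186–267 → 82 bp
Sorted largest to smallest: 127, 82, 33, 15, 10 bp.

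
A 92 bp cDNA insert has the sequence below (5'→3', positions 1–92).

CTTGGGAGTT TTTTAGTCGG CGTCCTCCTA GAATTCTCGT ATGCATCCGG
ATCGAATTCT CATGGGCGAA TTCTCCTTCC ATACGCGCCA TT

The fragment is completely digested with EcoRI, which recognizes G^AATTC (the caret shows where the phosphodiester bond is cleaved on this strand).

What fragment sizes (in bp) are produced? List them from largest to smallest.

31, 24, 23, 14 bp

EcoRI sites (GAATTC) start at positions 31, 54, 68.
EcoRI cuts after the first base of each site, so after positions 31, 54, 68.
Linear molecule, 3 cuts → 4 fragments:
  1–31 → 31 bp
  32–54 → 23 bp
  55–68 → 14 bp
  69–92 → 24 bp
Sorted largest to smallest: 31, 24, 23, 14 bp.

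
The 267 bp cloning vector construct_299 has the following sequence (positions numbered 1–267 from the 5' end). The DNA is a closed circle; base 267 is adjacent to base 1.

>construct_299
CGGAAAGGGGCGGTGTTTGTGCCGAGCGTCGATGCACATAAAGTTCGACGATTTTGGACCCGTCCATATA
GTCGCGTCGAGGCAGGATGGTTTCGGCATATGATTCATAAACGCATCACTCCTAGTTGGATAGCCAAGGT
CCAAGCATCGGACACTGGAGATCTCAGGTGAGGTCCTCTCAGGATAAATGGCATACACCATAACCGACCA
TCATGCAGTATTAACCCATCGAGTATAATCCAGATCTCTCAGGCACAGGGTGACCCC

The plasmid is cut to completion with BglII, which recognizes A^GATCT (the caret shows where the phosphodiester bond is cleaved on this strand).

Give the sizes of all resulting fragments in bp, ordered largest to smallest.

BglII sites (AGATCT) start at positions 159, 242.
BglII cuts after the first base of each site, so after positions 159, 242.
Circular molecule, 2 cuts → 2 fragments:
  160–242 → 83 bp
  243–267 then 1–159 → 25 + 159 = 184 bp
Sorted largest to smallest: 184, 83 bp.

184, 83 bp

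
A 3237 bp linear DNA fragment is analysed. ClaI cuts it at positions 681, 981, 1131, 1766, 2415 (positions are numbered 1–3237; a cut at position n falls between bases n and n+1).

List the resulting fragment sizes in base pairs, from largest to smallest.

Linear molecule, 5 cuts → 6 fragments:
  681 − 0 = 681 bp
  981 − 681 = 300 bp
  1131 − 981 = 150 bp
  1766 − 1131 = 635 bp
  2415 − 1766 = 649 bp
  3237 − 2415 = 822 bp
Sorted largest to smallest: 822, 681, 649, 635, 300, 150 bp.

822, 681, 649, 635, 300, 150 bp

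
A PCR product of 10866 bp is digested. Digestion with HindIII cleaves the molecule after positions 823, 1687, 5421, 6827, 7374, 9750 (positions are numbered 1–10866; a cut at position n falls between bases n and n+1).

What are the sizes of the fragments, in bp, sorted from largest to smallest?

3734, 2376, 1406, 1116, 864, 823, 547 bp

Linear molecule, 6 cuts → 7 fragments:
  823 − 0 = 823 bp
  1687 − 823 = 864 bp
  5421 − 1687 = 3734 bp
  6827 − 5421 = 1406 bp
  7374 − 6827 = 547 bp
  9750 − 7374 = 2376 bp
  10866 − 9750 = 1116 bp
Sorted largest to smallest: 3734, 2376, 1406, 1116, 864, 823, 547 bp.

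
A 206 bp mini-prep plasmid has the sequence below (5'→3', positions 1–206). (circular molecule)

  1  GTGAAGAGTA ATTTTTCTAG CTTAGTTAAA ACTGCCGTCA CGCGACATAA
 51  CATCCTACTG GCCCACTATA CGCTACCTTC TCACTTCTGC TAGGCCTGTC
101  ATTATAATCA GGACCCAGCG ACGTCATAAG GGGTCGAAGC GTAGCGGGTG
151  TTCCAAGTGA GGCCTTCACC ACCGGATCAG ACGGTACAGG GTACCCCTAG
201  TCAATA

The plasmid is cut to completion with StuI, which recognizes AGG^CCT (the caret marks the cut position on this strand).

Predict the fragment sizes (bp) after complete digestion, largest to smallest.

StuI sites (AGGCCT) start at positions 92, 160.
StuI cuts after base 3 of each site, so after positions 94, 162.
Circular molecule, 2 cuts → 2 fragments:
  95–162 → 68 bp
  163–206 then 1–94 → 44 + 94 = 138 bp
Sorted largest to smallest: 138, 68 bp.

138, 68 bp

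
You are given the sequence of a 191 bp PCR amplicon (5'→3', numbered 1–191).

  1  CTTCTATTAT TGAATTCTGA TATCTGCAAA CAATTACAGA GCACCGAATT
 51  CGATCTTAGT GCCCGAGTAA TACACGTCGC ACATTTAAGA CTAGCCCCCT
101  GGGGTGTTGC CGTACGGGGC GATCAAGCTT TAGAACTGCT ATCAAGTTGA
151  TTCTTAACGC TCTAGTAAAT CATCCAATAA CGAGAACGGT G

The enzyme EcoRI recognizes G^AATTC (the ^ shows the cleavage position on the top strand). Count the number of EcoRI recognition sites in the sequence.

2

GAATTC occurs starting at positions 12, 46.
EcoRI cuts at 2 sites.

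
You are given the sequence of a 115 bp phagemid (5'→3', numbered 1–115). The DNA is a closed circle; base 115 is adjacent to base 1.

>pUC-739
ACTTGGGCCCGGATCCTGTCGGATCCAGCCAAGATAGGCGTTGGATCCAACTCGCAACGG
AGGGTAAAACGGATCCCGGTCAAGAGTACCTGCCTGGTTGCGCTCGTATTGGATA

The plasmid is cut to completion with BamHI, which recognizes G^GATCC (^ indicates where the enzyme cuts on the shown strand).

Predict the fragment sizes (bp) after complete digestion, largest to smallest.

BamHI sites (GGATCC) start at positions 11, 21, 43, 71.
BamHI cuts after the first base of each site, so after positions 11, 21, 43, 71.
Circular molecule, 4 cuts → 4 fragments:
  12–21 → 10 bp
  22–43 → 22 bp
  44–71 → 28 bp
  72–115 then 1–11 → 44 + 11 = 55 bp
Sorted largest to smallest: 55, 28, 22, 10 bp.

55, 28, 22, 10 bp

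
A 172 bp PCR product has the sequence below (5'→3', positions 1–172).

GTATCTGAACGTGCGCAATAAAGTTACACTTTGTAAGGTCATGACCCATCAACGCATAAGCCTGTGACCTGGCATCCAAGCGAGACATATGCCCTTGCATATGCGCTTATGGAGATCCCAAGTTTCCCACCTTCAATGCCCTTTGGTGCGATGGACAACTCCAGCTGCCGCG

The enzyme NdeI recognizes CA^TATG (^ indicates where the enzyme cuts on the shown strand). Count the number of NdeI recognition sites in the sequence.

CATATG occurs starting at positions 86, 98.
NdeI cuts at 2 sites.

2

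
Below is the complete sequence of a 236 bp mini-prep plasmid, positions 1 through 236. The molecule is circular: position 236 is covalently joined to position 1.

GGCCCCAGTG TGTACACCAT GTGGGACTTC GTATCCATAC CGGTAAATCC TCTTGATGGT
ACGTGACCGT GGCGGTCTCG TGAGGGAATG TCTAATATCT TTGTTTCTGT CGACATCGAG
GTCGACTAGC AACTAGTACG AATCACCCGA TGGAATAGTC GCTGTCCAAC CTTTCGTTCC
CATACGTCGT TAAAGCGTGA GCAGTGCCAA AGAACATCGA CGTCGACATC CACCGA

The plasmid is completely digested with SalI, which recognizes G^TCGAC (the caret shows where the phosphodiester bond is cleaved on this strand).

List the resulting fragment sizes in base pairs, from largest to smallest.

SalI sites (GTCGAC) start at positions 109, 121, 222.
SalI cuts after the first base of each site, so after positions 109, 121, 222.
Circular molecule, 3 cuts → 3 fragments:
  110–121 → 12 bp
  122–222 → 101 bp
  223–236 then 1–109 → 14 + 109 = 123 bp
Sorted largest to smallest: 123, 101, 12 bp.

123, 101, 12 bp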